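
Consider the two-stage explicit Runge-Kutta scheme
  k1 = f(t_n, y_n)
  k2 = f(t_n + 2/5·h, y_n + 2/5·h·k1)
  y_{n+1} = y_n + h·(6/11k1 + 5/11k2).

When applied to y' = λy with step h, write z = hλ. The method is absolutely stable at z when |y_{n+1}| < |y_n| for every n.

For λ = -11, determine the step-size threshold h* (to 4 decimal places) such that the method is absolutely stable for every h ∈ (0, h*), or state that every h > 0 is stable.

Set f=λy, z=hλ:
  k1=λy_n ⇒ h·k1=z·y_n;  k2=λ(1+2/5z)y_n ⇒ h·k2=z(1+2/5z)y_n
  y_{n+1}/y_n = 1 + 6/11z + 5/11z(1+2/5z) = 1 + z + 2/11z²
  R(z) = 1 + z + 2/11z².

Find x<0 with |R(x)|<1.
x=-0.74: |R|=0.3596
R=1: x+2/11x²=0 ⇒ x=−11/2=-5.5000; min R=1−1/(4·2/11)=-0.3750>−1
Confirm numerically:
  x=-5.273: |R|=0.78237 <1
  x=-4.112: |R|=0.03772 <1
  x=-3.943: |R|=0.11623 <1
  x=-6.011: |R|=1.55848 >1
  x=-5.626: |R|=1.12889 >1
  x=-5.589: |R|=1.09044 >1
So |R|<1 on (-5.5000, 0).

(-5.5000,0); λ=-11 ⇒ h* = (11/2)/11 = 0.5000.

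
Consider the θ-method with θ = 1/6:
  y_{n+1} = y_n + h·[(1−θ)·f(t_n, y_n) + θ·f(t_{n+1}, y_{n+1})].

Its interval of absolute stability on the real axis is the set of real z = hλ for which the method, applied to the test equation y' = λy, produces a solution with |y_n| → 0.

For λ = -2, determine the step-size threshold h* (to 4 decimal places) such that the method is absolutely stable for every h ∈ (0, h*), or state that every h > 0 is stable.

Set f=λy, z=hλ:
  y_{n+1} = y_n + z·[5/6·y_n + 1/6·y_{n+1}] ⇒ (1 − 1/6z)y_{n+1} = (1 + 5/6z)y_n
  ⇒ R(z) = (1 + 5/6z)/(1 − 1/6z).

Boundary: |R(x)|=1, x<0.
x=-0.63: |R|=0.4299
R=−1: 1+5/6x = −1+1/6x ⇒ -2/3x=2 ⇒ x=2/(-2/3)=-3.0000
Confirm numerically:
  x=-2.760: |R|=0.89041 <1
  x=-2.653: |R|=0.83959 <1
  x=-2.255: |R|=0.63901 <1
  x=-1.350: |R|=0.10204 <1
  x=-3.588: |R|=1.24531 >1
  x=-3.560: |R|=1.23431 >1
  x=-3.364: |R|=1.15549 >1
Stable set (-3.0000, 0).

(-3.0000,0); λ=-2 ⇒ h* = (3)/2 = 1.5000.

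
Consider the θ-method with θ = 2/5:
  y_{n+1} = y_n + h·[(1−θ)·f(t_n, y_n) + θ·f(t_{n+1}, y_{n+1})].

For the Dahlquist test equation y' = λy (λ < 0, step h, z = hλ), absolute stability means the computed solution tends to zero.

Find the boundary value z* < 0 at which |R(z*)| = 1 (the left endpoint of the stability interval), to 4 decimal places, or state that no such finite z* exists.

Set f=λy, z=hλ:
  y_{n+1} = y_n + z·[3/5·y_n + 2/5·y_{n+1}] ⇒ (1 − 2/5z)y_{n+1} = (1 + 3/5z)y_n
  Hence R(z) = (1 + 3/5z)/(1 − 2/5z).

Boundary: |R(x)|=1, x<0.
x=-1.67: |R|=0.0012
R=−1: 1+3/5x = −1+2/5x ⇒ -1/5x=2 ⇒ x=2/(-1/5)=-10.0000
Confirm numerically:
  x=-9.463: |R|=0.97756 <1
  x=-8.007: |R|=0.90516 <1
  x=-6.061: |R|=0.76995 <1
  x=-10.348: |R|=1.01354 >1
  x=-10.241: |R|=1.00946 >1
So |R|<1 on (-10.0000, 0).

left endpoint -10.0000.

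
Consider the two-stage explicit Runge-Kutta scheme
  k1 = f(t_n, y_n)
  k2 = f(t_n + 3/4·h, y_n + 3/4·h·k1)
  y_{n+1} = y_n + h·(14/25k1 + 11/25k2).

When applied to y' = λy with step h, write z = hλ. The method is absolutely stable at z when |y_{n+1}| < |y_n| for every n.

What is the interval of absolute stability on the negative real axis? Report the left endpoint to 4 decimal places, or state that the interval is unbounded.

(-3.0303, 0).

With y'=λy (z=hλ):
  k1=λy_n ⇒ h·k1=z·y_n;  k2=λ(1+3/4z)y_n ⇒ h·k2=z(1+3/4z)y_n
  y_{n+1}/y_n = 1 + 14/25z + 11/25z(1+3/4z) = 1 + z + 33/100z²
  ⇒ R(z) = 1 + z + 33/100z².

Find x<0 with |R(x)|<1.
x=-0.81: |R|=0.4065
R=1: x+33/100x²=0 ⇒ x=−100/33=-3.0303; min R=1−1/(4·33/100)=0.2424>−1
Confirm numerically:
  x=-2.704: |R|=0.70883 <1
  x=-2.479: |R|=0.54900 <1
  x=-2.332: |R|=0.46261 <1
  x=-3.141: |R|=1.11474 >1
  x=-3.098: |R|=1.06921 >1
So |R|<1 on (-3.0303, 0).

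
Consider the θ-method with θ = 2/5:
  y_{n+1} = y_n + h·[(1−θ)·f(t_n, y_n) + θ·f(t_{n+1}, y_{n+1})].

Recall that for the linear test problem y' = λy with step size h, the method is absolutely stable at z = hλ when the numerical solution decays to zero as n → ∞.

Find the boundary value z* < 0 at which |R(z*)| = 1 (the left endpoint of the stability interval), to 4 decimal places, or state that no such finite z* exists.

Set f=λy, z=hλ:
  y_{n+1} = y_n + z·[3/5·y_n + 2/5·y_{n+1}] ⇒ (1 − 2/5z)y_{n+1} = (1 + 3/5z)y_n
  ⇒ R(z) = (1 + 3/5z)/(1 − 2/5z).

Solve |R(x)|<1 on ℝ⁻.
x=-0.76: |R|=0.4172
R=−1: 1+3/5x = −1+2/5x ⇒ -1/5x=2 ⇒ x=2/(-1/5)=-10.0000
Confirm numerically:
  x=-7.792: |R|=0.89273 <1
  x=-7.498: |R|=0.87487 <1
  x=-4.981: |R|=0.66455 <1
  x=-10.427: |R|=1.01652 >1
  x=-10.348: |R|=1.01354 >1
So |R|<1 on (-10.0000, 0).

left endpoint -10.0000.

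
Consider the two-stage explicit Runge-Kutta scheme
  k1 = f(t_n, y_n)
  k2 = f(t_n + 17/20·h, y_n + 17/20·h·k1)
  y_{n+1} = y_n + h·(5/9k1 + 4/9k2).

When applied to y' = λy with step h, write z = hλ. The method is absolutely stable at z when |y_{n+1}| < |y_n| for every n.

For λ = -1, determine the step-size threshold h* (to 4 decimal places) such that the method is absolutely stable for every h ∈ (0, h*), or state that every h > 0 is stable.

With y'=λy (z=hλ):
  k1=λy_n ⇒ h·k1=z·y_n;  k2=λ(1+17/20z)y_n ⇒ h·k2=z(1+17/20z)y_n
  y_{n+1}/y_n = 1 + 5/9z + 4/9z(1+17/20z) = 1 + z + 17/45z²
  so R(z) = 1 + z + 17/45z².

Solve |R(x)|<1 on ℝ⁻.
x=-0.99: |R|=0.3803
R=1: x+17/45x²=0 ⇒ x=−45/17=-2.6471; min R=1−1/(4·17/45)=0.3382>−1
Confirm numerically:
  x=-2.482: |R|=0.84523 <1
  x=-2.233: |R|=0.65071 <1
  x=-2.081: |R|=0.55499 <1
  x=-1.348: |R|=0.33846 <1
  x=-3.040: |R|=1.45127 >1
  x=-2.912: |R|=1.29146 >1
Interval (-2.6471, 0).

(-2.6471,0); λ=-1 ⇒ h* = (45/17)/1 = 2.6471.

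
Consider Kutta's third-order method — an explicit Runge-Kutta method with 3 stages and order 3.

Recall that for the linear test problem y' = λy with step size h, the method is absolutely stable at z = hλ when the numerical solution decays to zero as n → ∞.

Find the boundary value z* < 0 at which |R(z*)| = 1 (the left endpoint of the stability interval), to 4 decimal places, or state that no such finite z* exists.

left endpoint -2.5127.

With y'=λy (z=hλ):
  order 3, 3-stage ⇒ R(z)=1+z+z^2/2+z^3/6
  (e.g. R(-1.76)=-0.11983, |R|=0.11983)

Boundary: |R(x)|=1, x<0.
x=-1.76: |R|=0.1198
|R(-1.34)|=0.1568 |R(-0.53)|=0.5856 |R(-0.52)|=0.5918
Bisect:
  x_lo=-3.2964 |R|=2.8330  x_hi=-0.2054 |R|=0.8143
  mid=-1.75087 |R|=0.11266 →hi
  mid=-2.52361 |R|=1.01796 →lo
  mid=-2.13724 |R|=0.48042 →hi
  mid=-2.33043 |R|=0.72437 →hi
  mid=-2.42702 |R|=0.86450 →hi
  mid=-2.47532 |R|=0.93951 →hi
  mid=-2.49946 |R|=0.97830 →hi
  ...
  [-2.51286,-2.51267] ⇒ x*=-2.5127
Stable set (-2.5127, 0).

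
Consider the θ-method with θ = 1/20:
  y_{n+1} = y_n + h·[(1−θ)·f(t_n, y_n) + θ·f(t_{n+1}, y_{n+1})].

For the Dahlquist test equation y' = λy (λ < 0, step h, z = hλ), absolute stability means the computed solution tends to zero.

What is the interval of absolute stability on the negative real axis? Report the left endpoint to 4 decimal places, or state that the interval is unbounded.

z∈(-2.2222,0).

With y'=λy (z=hλ):
  y_{n+1} = y_n + z·[19/20·y_n + 1/20·y_{n+1}] ⇒ (1 − 1/20z)y_{n+1} = (1 + 19/20z)y_n
  so R(z) = (1 + 19/20z)/(1 − 1/20z).

Solve |R(x)|<1 on ℝ⁻.
x=-0.33: |R|=0.6754
R=−1: 1+19/20x = −1+1/20x ⇒ -9/10x=2 ⇒ x=2/(-9/10)=-2.2222
Confirm numerically:
  x=-1.688: |R|=0.55662 <1
  x=-1.481: |R|=0.37889 <1
  x=-1.148: |R|=0.08568 <1
  x=-2.570: |R|=1.27736 >1
  x=-2.401: |R|=1.14365 >1
So |R|<1 on (-2.2222, 0).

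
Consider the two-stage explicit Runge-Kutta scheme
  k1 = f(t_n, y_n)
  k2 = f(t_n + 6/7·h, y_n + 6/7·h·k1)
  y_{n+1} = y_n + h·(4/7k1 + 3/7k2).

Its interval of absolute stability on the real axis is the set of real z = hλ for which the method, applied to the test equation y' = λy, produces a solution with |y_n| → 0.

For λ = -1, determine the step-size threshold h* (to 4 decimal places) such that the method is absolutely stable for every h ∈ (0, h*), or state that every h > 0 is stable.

On y'=λy, z=hλ:
  k1=λy_n ⇒ h·k1=z·y_n;  k2=λ(1+6/7z)y_n ⇒ h·k2=z(1+6/7z)y_n
  y_{n+1}/y_n = 1 + 4/7z + 3/7z(1+6/7z) = 1 + z + 18/49z²
  ⇒ R(z) = 1 + z + 18/49z².

Solve |R(x)|<1 on ℝ⁻.
x=-0.43: |R|=0.6379
R=1: x+18/49x²=0 ⇒ x=−49/18=-2.7222; min R=1−1/(4·18/49)=0.3194>−1
Confirm numerically:
  x=-2.268: |R|=0.62157 <1
  x=-2.001: |R|=0.46986 <1
  x=-1.683: |R|=0.35751 <1
  x=-3.273: |R|=1.66221 >1
  x=-2.838: |R|=1.12070 >1
Stable set (-2.7222, 0).

(-2.7222,0); λ=-1 ⇒ h* = (49/18)/1 = 2.7222.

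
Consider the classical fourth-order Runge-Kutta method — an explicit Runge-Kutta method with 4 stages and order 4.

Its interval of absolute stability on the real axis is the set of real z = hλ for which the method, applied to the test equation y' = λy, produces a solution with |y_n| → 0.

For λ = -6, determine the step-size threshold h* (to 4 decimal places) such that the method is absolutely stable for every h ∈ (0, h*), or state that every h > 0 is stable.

(-2.7853,0); λ=-6 ⇒ h* = 0.4642.

On y'=λy, z=hλ:
  order 4, 4-stage ⇒ R(z)=1+z+z^2/2+z^3/6+z^4/24
  (e.g. R(-1.5)=0.27344, |R|=0.27344)

Find x<0 with |R(x)|<1.
x=-1.5: |R|=0.2734
|R(-1.14)|=0.3332 |R(-0.88)|=0.4186 |R(-0.58)|=0.5604
Bisect:
  x_lo=-3.5057 |R|=2.7521  x_hi=-0.3063 |R|=0.7362
  mid=-1.90601 |R|=0.30629 →hi
  mid=-2.70588 |R|=0.88672 →hi
  mid=-3.10581 |R|=1.60102 →lo
  mid=-2.90585 |R|=1.19750 →lo
  mid=-2.80586 |R|=1.03146 →lo
  mid=-2.75587 |R|=0.95654 →hi
  mid=-2.78087 |R|=0.99335 →hi
  mid=-2.79337 |R|=1.01224 →lo
  mid=-2.78712 |R|=1.00275 →lo
  mid=-2.78399 |R|=0.99804 →hi
  ...
  [-2.78536,-2.78516] ⇒ x*=-2.7853
Stable set (-2.7853, 0).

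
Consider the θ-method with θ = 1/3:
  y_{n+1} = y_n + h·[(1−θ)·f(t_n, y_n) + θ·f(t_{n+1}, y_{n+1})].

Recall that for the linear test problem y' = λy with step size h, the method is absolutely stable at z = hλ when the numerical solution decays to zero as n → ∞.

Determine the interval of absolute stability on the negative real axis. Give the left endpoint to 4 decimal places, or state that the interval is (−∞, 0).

Set f=λy, z=hλ:
  y_{n+1} = y_n + z·[2/3·y_n + 1/3·y_{n+1}] ⇒ (1 − 1/3z)y_{n+1} = (1 + 2/3z)y_n
  R(z) = (1 + 2/3z)/(1 − 1/3z).

Solve |R(x)|<1 on ℝ⁻.
x=-1.58: |R|=0.0349
R=−1: 1+2/3x = −1+1/3x ⇒ -1/3x=2 ⇒ x=2/(-1/3)=-6.0000
Confirm numerically:
  x=-5.085: |R|=0.88683 <1
  x=-4.964: |R|=0.86991 <1
  x=-2.912: |R|=0.47767 <1
  x=-2.476: |R|=0.35646 <1
  x=-6.504: |R|=1.05303 >1
  x=-6.340: |R|=1.03640 >1
  x=-6.339: |R|=1.03630 >1
So |R|<1 on (-6.0000, 0).

(-6.0000, 0).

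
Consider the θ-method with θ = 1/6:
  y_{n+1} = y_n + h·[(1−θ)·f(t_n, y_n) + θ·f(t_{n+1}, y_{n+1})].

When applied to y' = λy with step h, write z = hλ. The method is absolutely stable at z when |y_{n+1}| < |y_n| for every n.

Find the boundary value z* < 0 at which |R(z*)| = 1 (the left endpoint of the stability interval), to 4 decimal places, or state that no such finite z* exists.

With y'=λy (z=hλ):
  y_{n+1} = y_n + z·[5/6·y_n + 1/6·y_{n+1}] ⇒ (1 − 1/6z)y_{n+1} = (1 + 5/6z)y_n
  R(z) = (1 + 5/6z)/(1 − 1/6z).

Solve |R(x)|<1 on ℝ⁻.
x=-1.03: |R|=0.1209
R=−1: 1+5/6x = −1+1/6x ⇒ -2/3x=2 ⇒ x=2/(-2/3)=-3.0000
Confirm numerically:
  x=-2.490: |R|=0.75972 <1
  x=-1.894: |R|=0.43957 <1
  x=-1.661: |R|=0.30087 <1
  x=-1.241: |R|=0.02831 <1
  x=-3.412: |R|=1.17510 >1
  x=-3.411: |R|=1.17469 >1
Stable set (-3.0000, 0).

left endpoint -3.0000.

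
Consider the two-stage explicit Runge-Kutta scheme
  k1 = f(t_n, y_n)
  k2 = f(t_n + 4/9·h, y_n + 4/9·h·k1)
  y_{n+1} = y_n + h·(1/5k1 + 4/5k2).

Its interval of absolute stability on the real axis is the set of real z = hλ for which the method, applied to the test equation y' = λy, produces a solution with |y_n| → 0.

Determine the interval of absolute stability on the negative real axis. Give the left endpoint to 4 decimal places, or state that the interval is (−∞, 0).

Test eqn y'=λy, z=hλ:
  k1=λy_n ⇒ h·k1=z·y_n;  k2=λ(1+4/9z)y_n ⇒ h·k2=z(1+4/9z)y_n
  y_{n+1}/y_n = 1 + 1/5z + 4/5z(1+4/9z) = 1 + z + 16/45z²
  Hence R(z) = 1 + z + 16/45z².

Need |R(x)|<1, x<0.
x=-0.38: |R|=0.6713
R=1: x+16/45x²=0 ⇒ x=−45/16=-2.8125; min R=1−1/(4·16/45)=0.2969>−1
Confirm numerically:
  x=-2.788: |R|=0.97571 <1
  x=-2.407: |R|=0.65296 <1
  x=-2.102: |R|=0.46899 <1
  x=-1.128: |R|=0.32440 <1
  x=-3.165: |R|=1.39668 >1
  x=-3.011: |R|=1.21251 >1
  x=-2.954: |R|=1.14862 >1
Interval (-2.8125, 0).

z∈(-2.8125,0).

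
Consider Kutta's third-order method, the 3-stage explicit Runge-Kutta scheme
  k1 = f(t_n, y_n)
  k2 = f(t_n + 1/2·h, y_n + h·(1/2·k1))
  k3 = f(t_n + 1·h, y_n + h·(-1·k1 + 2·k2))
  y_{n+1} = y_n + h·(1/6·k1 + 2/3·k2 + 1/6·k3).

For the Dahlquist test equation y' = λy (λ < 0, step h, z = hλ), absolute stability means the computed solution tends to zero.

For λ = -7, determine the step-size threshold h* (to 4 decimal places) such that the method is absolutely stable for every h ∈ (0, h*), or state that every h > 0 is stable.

Test eqn y'=λy, z=hλ:
  order 3, 3-stage ⇒ R(z)=1+z+z^2/2+z^3/6
  (e.g. R(-0.9)=0.38350, |R|=0.38350)

Solve |R(x)|<1 on ℝ⁻.
x=-0.9: |R|=0.3835
|R(-2.77)|=1.4759 |R(-2.7)|=1.3355 |R(-1.74)|=0.1042
Bisect:
  x_lo=-3.1783 |R|=2.4784  x_hi=-0.3797 |R|=0.6832
  mid=-1.77900 |R|=0.13495 →hi
  mid=-2.47864 |R|=0.94479 →hi
  mid=-2.82845 |R|=1.59972 →lo
  mid=-2.65355 |R|=1.24696 →lo
  mid=-2.56609 |R|=1.08989 →lo
  mid=-2.52236 |R|=1.01588 →lo
  mid=-2.50050 |R|=0.97998 →hi
  ...
  [-2.51280,-2.51263] ⇒ x*=-2.5127
Interval (-2.5127, 0).

(-2.5127,0); λ=-7 ⇒ h* = 0.3590.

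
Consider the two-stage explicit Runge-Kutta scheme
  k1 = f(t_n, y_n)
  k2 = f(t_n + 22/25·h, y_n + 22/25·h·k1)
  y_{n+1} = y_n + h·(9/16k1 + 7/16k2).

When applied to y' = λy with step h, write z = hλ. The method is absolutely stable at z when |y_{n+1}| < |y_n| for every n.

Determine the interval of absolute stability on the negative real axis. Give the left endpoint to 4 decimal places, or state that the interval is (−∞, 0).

z∈(-2.5974,0).

With y'=λy (z=hλ):
  k1=λy_n ⇒ h·k1=z·y_n;  k2=λ(1+22/25z)y_n ⇒ h·k2=z(1+22/25z)y_n
  y_{n+1}/y_n = 1 + 9/16z + 7/16z(1+22/25z) = 1 + z + 77/200z²
  so R(z) = 1 + z + 77/200z².

Boundary: |R(x)|=1, x<0.
x=-0.39: |R|=0.6686
R=1: x+77/200x²=0 ⇒ x=−200/77=-2.5974; min R=1−1/(4·77/200)=0.3506>−1
Confirm numerically:
  x=-2.399: |R|=0.81675 <1
  x=-2.381: |R|=0.80163 <1
  x=-2.204: |R|=0.66618 <1
  x=-2.159: |R|=0.63559 <1
  x=-3.116: |R|=1.62214 >1
  x=-2.893: |R|=1.32924 >1
  x=-2.693: |R|=1.09912 >1
So |R|<1 on (-2.5974, 0).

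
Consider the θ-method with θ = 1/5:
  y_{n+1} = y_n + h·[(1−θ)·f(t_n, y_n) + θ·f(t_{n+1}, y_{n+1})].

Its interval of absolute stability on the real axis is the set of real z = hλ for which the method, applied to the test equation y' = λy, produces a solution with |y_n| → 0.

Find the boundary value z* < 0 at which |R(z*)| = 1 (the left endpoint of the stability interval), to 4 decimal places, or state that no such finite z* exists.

With y'=λy (z=hλ):
  y_{n+1} = y_n + z·[4/5·y_n + 1/5·y_{n+1}] ⇒ (1 − 1/5z)y_{n+1} = (1 + 4/5z)y_n
  R(z) = (1 + 4/5z)/(1 − 1/5z).

Need |R(x)|<1, x<0.
x=-1.72: |R|=0.2798
R=−1: 1+4/5x = −1+1/5x ⇒ -3/5x=2 ⇒ x=2/(-3/5)=-3.3333
Confirm numerically:
  x=-3.049: |R|=0.89402 <1
  x=-2.899: |R|=0.83504 <1
  x=-2.122: |R|=0.48975 <1
  x=-1.432: |R|=0.11318 <1
  x=-3.787: |R|=1.15489 >1
  x=-3.712: |R|=1.13039 >1
  x=-3.448: |R|=1.04072 >1
Stable set (-3.3333, 0).

left endpoint -3.3333.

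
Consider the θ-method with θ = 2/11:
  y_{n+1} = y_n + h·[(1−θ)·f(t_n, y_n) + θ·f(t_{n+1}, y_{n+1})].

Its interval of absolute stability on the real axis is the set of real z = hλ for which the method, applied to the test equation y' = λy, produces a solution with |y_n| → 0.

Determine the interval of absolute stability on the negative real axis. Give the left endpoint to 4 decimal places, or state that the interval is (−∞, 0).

Set f=λy, z=hλ:
  y_{n+1} = y_n + z·[9/11·y_n + 2/11·y_{n+1}] ⇒ (1 − 2/11z)y_{n+1} = (1 + 9/11z)y_n
  ⇒ R(z) = (1 + 9/11z)/(1 − 2/11z).

Need |R(x)|<1, x<0.
x=-1.06: |R|=0.1113
R=−1: 1+9/11x = −1+2/11x ⇒ -7/11x=2 ⇒ x=2/(-7/11)=-3.1429
Confirm numerically:
  x=-1.849: |R|=0.38379 <1
  x=-1.777: |R|=0.34307 <1
  x=-1.746: |R|=0.32528 <1
  x=-3.727: |R|=1.22158 >1
  x=-3.545: |R|=1.15561 >1
So |R|<1 on (-3.1429, 0).

(-3.1429, 0).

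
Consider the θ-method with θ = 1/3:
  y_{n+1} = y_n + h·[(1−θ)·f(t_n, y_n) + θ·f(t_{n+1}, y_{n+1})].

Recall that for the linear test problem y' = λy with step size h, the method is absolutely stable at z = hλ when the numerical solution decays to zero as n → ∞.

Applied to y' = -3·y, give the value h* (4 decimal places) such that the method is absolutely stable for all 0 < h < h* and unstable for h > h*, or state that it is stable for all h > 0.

On y'=λy, z=hλ:
  y_{n+1} = y_n + z·[2/3·y_n + 1/3·y_{n+1}] ⇒ (1 − 1/3z)y_{n+1} = (1 + 2/3z)y_n
  Hence R(z) = (1 + 2/3z)/(1 − 1/3z).

Solve |R(x)|<1 on ℝ⁻.
x=-1.48: |R|=0.0089
R=−1: 1+2/3x = −1+1/3x ⇒ -1/3x=2 ⇒ x=2/(-1/3)=-6.0000
Confirm numerically:
  x=-5.879: |R|=0.98637 <1
  x=-4.863: |R|=0.85540 <1
  x=-4.606: |R|=0.81672 <1
  x=-3.448: |R|=0.60422 <1
  x=-6.344: |R|=1.03682 >1
  x=-6.285: |R|=1.03069 >1
  x=-6.105: |R|=1.01153 >1
So |R|<1 on (-6.0000, 0).

(-6.0000,0); λ=-3 ⇒ h* = (6)/3 = 2.0000.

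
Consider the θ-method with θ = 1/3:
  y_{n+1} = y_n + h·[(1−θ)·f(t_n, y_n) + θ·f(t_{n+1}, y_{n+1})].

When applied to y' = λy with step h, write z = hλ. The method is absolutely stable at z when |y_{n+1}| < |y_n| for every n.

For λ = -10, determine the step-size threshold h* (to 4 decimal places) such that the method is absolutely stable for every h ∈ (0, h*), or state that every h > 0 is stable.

With y'=λy (z=hλ):
  y_{n+1} = y_n + z·[2/3·y_n + 1/3·y_{n+1}] ⇒ (1 − 1/3z)y_{n+1} = (1 + 2/3z)y_n
  R(z) = (1 + 2/3z)/(1 − 1/3z).

Boundary: |R(x)|=1, x<0.
x=-1.28: |R|=0.1028
R=−1: 1+2/3x = −1+1/3x ⇒ -1/3x=2 ⇒ x=2/(-1/3)=-6.0000
Confirm numerically:
  x=-5.376: |R|=0.92550 <1
  x=-5.035: |R|=0.87990 <1
  x=-3.208: |R|=0.55026 <1
  x=-2.720: |R|=0.42657 <1
  x=-6.448: |R|=1.04742 >1
  x=-6.117: |R|=1.01283 >1
  x=-6.111: |R|=1.01218 >1
Stable set (-6.0000, 0).

(-6.0000,0); λ=-10 ⇒ h* = (6)/10 = 0.6000.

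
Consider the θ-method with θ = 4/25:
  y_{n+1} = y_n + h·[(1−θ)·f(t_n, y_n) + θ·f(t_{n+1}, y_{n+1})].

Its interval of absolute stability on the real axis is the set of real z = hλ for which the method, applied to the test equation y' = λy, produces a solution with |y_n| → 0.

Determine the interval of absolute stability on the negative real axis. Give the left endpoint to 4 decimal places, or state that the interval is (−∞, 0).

Set f=λy, z=hλ:
  y_{n+1} = y_n + z·[21/25·y_n + 4/25·y_{n+1}] ⇒ (1 − 4/25z)y_{n+1} = (1 + 21/25z)y_n
  ⇒ R(z) = (1 + 21/25z)/(1 − 4/25z).

Find x<0 with |R(x)|<1.
x=-0.61: |R|=0.4442
R=−1: 1+21/25x = −1+4/25x ⇒ -17/25x=2 ⇒ x=2/(-17/25)=-2.9412
Confirm numerically:
  x=-2.733: |R|=0.90151 <1
  x=-2.429: |R|=0.74919 <1
  x=-1.277: |R|=0.06035 <1
  x=-3.376: |R|=1.19198 >1
  x=-3.013: |R|=1.03295 >1
Stable set (-2.9412, 0).

(-2.9412, 0).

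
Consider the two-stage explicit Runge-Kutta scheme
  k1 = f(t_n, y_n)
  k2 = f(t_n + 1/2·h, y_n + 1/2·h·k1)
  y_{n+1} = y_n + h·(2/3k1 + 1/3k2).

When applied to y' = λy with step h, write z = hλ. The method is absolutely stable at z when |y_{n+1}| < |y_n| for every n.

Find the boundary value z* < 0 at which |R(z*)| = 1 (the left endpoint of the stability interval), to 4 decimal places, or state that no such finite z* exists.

Test eqn y'=λy, z=hλ:
  k1=λy_n ⇒ h·k1=z·y_n;  k2=λ(1+1/2z)y_n ⇒ h·k2=z(1+1/2z)y_n
  y_{n+1}/y_n = 1 + 2/3z + 1/3z(1+1/2z) = 1 + z + 1/6z²
  R(z) = 1 + z + 1/6z².

Boundary: |R(x)|=1, x<0.
x=-0.52: |R|=0.5251
R=1: x+1/6x²=0 ⇒ x=−6=-6.0000; min R=1−1/(4·1/6)=-0.5000>−1
Confirm numerically:
  x=-5.757: |R|=0.76684 <1
  x=-5.375: |R|=0.44010 <1
  x=-3.972: |R|=0.34254 <1
  x=-6.529: |R|=1.57564 >1
  x=-6.127: |R|=1.12969 >1
So |R|<1 on (-6.0000, 0).

left endpoint -6.0000.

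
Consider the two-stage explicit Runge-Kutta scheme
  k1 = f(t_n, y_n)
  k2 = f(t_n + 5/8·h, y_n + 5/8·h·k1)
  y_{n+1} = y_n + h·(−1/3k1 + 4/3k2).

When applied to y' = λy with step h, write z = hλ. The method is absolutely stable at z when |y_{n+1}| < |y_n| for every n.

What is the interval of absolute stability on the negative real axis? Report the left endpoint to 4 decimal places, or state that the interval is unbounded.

On y'=λy, z=hλ:
  k1=λy_n ⇒ h·k1=z·y_n;  k2=λ(1+5/8z)y_n ⇒ h·k2=z(1+5/8z)y_n
  y_{n+1}/y_n = 1 − 1/3z + 4/3z(1+5/8z) = 1 + z + 5/6z²
  Hence R(z) = 1 + z + 5/6z².

Find x<0 with |R(x)|<1.
x=-0.85: |R|=0.7521
R=1: x+5/6x²=0 ⇒ x=−6/5=-1.2000; min R=1−1/(4·5/6)=0.7000>−1
Confirm numerically:
  x=-1.088: |R|=0.89845 <1
  x=-1.039: |R|=0.86060 <1
  x=-0.852: |R|=0.75292 <1
  x=-0.828: |R|=0.74332 <1
  x=-1.375: |R|=1.20052 >1
  x=-1.264: |R|=1.06741 >1
  x=-1.226: |R|=1.02656 >1
Stable set (-1.2000, 0).

(-1.2000, 0).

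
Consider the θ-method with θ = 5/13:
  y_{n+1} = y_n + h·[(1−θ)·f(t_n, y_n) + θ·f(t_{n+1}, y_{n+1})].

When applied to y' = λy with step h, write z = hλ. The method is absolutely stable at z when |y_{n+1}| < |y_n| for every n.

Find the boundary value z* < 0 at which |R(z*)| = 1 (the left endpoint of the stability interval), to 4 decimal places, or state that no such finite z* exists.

Set f=λy, z=hλ:
  y_{n+1} = y_n + z·[8/13·y_n + 5/13·y_{n+1}] ⇒ (1 − 5/13z)y_{n+1} = (1 + 8/13z)y_n
  so R(z) = (1 + 8/13z)/(1 − 5/13z).

Find x<0 with |R(x)|<1.
x=-0.75: |R|=0.4179
R=−1: 1+8/13x = −1+5/13x ⇒ -3/13x=2 ⇒ x=2/(-3/13)=-8.6667
Confirm numerically:
  x=-8.587: |R|=0.99573 <1
  x=-7.486: |R|=0.92976 <1
  x=-4.198: |R|=0.60559 <1
  x=-9.237: |R|=1.02891 >1
  x=-9.140: |R|=1.02419 >1
  x=-8.792: |R|=1.00660 >1
Interval (-8.6667, 0).

left endpoint -8.6667.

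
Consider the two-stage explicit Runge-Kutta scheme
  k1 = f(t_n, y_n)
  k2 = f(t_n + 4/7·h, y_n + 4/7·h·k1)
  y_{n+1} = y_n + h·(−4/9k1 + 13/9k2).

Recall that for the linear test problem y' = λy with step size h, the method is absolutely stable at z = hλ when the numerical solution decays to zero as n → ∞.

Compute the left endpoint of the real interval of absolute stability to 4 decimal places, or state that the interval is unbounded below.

Test eqn y'=λy, z=hλ:
  k1=λy_n ⇒ h·k1=z·y_n;  k2=λ(1+4/7z)y_n ⇒ h·k2=z(1+4/7z)y_n
  y_{n+1}/y_n = 1 − 4/9z + 13/9z(1+4/7z) = 1 + z + 52/63z²
  so R(z) = 1 + z + 52/63z².

Solve |R(x)|<1 on ℝ⁻.
x=-0.49: |R|=0.7082
R=1: x+52/63x²=0 ⇒ x=−63/52=-1.2115; min R=1−1/(4·52/63)=0.6971>−1
Confirm numerically:
  x=-1.146: |R|=0.93801 <1
  x=-1.103: |R|=0.90119 <1
  x=-0.995: |R|=0.82216 <1
  x=-0.632: |R|=0.69768 <1
  x=-1.786: |R|=1.84685 >1
  x=-1.524: |R|=1.39305 >1
  x=-1.484: |R|=1.33374 >1
So |R|<1 on (-1.2115, 0).

z* = -1.2115.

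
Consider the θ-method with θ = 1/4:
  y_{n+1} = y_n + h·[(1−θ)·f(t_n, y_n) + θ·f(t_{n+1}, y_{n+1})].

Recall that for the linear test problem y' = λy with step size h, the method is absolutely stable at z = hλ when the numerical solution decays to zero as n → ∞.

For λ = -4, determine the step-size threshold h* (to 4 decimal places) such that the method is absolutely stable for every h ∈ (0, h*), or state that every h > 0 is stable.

On y'=λy, z=hλ:
  y_{n+1} = y_n + z·[3/4·y_n + 1/4·y_{n+1}] ⇒ (1 − 1/4z)y_{n+1} = (1 + 3/4z)y_n
  Hence R(z) = (1 + 3/4z)/(1 − 1/4z).

Solve |R(x)|<1 on ℝ⁻.
x=-1.5: |R|=0.0909
R=−1: 1+3/4x = −1+1/4x ⇒ -1/2x=2 ⇒ x=2/(-1/2)=-4.0000
Confirm numerically:
  x=-3.369: |R|=0.82874 <1
  x=-3.351: |R|=0.82343 <1
  x=-1.612: |R|=0.14897 <1
  x=-4.190: |R|=1.04640 >1
  x=-4.136: |R|=1.03343 >1
  x=-4.134: |R|=1.03295 >1
Interval (-4.0000, 0).

(-4.0000,0); λ=-4 ⇒ h* = (4)/4 = 1.0000.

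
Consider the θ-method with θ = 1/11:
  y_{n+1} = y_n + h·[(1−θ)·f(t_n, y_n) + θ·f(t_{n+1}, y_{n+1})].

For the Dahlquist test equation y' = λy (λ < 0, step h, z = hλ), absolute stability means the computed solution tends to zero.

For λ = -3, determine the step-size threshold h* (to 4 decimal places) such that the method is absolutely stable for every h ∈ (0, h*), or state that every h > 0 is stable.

Test eqn y'=λy, z=hλ:
  y_{n+1} = y_n + z·[10/11·y_n + 1/11·y_{n+1}] ⇒ (1 − 1/11z)y_{n+1} = (1 + 10/11z)y_n
  so R(z) = (1 + 10/11z)/(1 − 1/11z).

Boundary: |R(x)|=1, x<0.
x=-1.43: |R|=0.2655
R=−1: 1+10/11x = −1+1/11x ⇒ -9/11x=2 ⇒ x=2/(-9/11)=-2.4444
Confirm numerically:
  x=-2.114: |R|=0.77322 <1
  x=-1.563: |R|=0.36854 <1
  x=-1.278: |R|=0.14497 <1
  x=-2.765: |R|=1.20959 >1
  x=-2.515: |R|=1.04698 >1
So |R|<1 on (-2.4444, 0).

(-2.4444,0); λ=-3 ⇒ h* = (22/9)/3 = 0.8148.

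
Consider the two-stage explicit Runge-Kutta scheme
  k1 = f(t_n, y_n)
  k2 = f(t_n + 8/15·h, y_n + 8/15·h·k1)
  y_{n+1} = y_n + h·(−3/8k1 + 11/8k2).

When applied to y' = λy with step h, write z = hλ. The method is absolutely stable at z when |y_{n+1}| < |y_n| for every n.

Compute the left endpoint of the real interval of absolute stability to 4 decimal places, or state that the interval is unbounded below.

z* = -1.3636.

With y'=λy (z=hλ):
  k1=λy_n ⇒ h·k1=z·y_n;  k2=λ(1+8/15z)y_n ⇒ h·k2=z(1+8/15z)y_n
  y_{n+1}/y_n = 1 − 3/8z + 11/8z(1+8/15z) = 1 + z + 11/15z²
  Hence R(z) = 1 + z + 11/15z².

Solve |R(x)|<1 on ℝ⁻.
x=-1.79: |R|=1.5597
R=1: x+11/15x²=0 ⇒ x=−15/11=-1.3636; min R=1−1/(4·11/15)=0.6591>−1
Confirm numerically:
  x=-1.331: |R|=0.96814 <1
  x=-1.280: |R|=0.92149 <1
  x=-0.693: |R|=0.65918 <1
  x=-1.497: |R|=1.14641 >1
  x=-1.487: |R|=1.13452 >1
So |R|<1 on (-1.3636, 0).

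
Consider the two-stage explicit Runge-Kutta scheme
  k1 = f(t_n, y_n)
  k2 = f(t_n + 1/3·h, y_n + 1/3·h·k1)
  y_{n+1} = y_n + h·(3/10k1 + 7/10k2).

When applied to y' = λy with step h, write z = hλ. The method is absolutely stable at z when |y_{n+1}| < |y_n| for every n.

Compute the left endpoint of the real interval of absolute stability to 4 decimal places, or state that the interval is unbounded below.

left endpoint -4.2857.

Set f=λy, z=hλ:
  k1=λy_n ⇒ h·k1=z·y_n;  k2=λ(1+1/3z)y_n ⇒ h·k2=z(1+1/3z)y_n
  y_{n+1}/y_n = 1 + 3/10z + 7/10z(1+1/3z) = 1 + z + 7/30z²
  Hence R(z) = 1 + z + 7/30z².

Need |R(x)|<1, x<0.
x=-0.83: |R|=0.3307
R=1: x+7/30x²=0 ⇒ x=−30/7=-4.2857; min R=1−1/(4·7/30)=-0.0714>−1
Confirm numerically:
  x=-3.433: |R|=0.31695 <1
  x=-2.840: |R|=0.04197 <1
  x=-2.079: |R|=0.07048 <1
  x=-1.738: |R|=0.03318 <1
  x=-4.504: |R|=1.22940 >1
  x=-4.396: |R|=1.11312 >1
So |R|<1 on (-4.2857, 0).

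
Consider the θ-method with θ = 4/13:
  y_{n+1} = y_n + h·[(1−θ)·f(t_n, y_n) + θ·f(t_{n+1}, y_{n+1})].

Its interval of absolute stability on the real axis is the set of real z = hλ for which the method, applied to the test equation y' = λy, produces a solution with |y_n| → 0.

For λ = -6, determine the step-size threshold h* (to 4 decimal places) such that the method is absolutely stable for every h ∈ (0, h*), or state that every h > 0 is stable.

Test eqn y'=λy, z=hλ:
  y_{n+1} = y_n + z·[9/13·y_n + 4/13·y_{n+1}] ⇒ (1 − 4/13z)y_{n+1} = (1 + 9/13z)y_n
  Hence R(z) = (1 + 9/13z)/(1 − 4/13z).

Solve |R(x)|<1 on ℝ⁻.
x=-0.49: |R|=0.5742
R=−1: 1+9/13x = −1+4/13x ⇒ -5/13x=2 ⇒ x=2/(-5/13)=-5.2000
Confirm numerically:
  x=-4.720: |R|=0.92472 <1
  x=-4.251: |R|=0.84185 <1
  x=-3.953: |R|=0.78360 <1
  x=-3.277: |R|=0.63172 <1
  x=-5.631: |R|=1.06066 >1
  x=-5.528: |R|=1.04671 >1
  x=-5.479: |R|=1.03995 >1
Interval (-5.2000, 0).

(-5.2000,0); λ=-6 ⇒ h* = (26/5)/6 = 0.8667.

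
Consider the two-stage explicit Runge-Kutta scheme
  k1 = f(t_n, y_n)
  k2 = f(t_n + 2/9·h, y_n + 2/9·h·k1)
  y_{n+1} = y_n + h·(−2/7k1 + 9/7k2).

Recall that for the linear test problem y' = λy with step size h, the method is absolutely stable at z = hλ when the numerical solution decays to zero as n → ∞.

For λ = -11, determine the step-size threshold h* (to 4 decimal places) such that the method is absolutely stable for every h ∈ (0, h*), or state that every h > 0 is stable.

(-3.5000,0); λ=-11 ⇒ h* = (7/2)/11 = 0.3182.

With y'=λy (z=hλ):
  k1=λy_n ⇒ h·k1=z·y_n;  k2=λ(1+2/9z)y_n ⇒ h·k2=z(1+2/9z)y_n
  y_{n+1}/y_n = 1 − 2/7z + 9/7z(1+2/9z) = 1 + z + 2/7z²
  so R(z) = 1 + z + 2/7z².

Find x<0 with |R(x)|<1.
x=-0.81: |R|=0.3775
R=1: x+2/7x²=0 ⇒ x=−7/2=-3.5000; min R=1−1/(4·2/7)=0.1250>−1
Confirm numerically:
  x=-2.631: |R|=0.34676 <1
  x=-2.385: |R|=0.24021 <1
  x=-1.778: |R|=0.12522 <1
  x=-4.054: |R|=1.64169 >1
  x=-4.002: |R|=1.57400 >1
Stable set (-3.5000, 0).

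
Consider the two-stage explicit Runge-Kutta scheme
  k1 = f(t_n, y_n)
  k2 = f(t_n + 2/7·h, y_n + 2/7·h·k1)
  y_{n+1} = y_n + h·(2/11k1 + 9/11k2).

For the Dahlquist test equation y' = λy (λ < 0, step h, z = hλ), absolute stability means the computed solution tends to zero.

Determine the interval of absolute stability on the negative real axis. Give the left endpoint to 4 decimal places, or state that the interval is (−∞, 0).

z∈(-4.2778,0).

With y'=λy (z=hλ):
  k1=λy_n ⇒ h·k1=z·y_n;  k2=λ(1+2/7z)y_n ⇒ h·k2=z(1+2/7z)y_n
  y_{n+1}/y_n = 1 + 2/11z + 9/11z(1+2/7z) = 1 + z + 18/77z²
  R(z) = 1 + z + 18/77z².

Solve |R(x)|<1 on ℝ⁻.
x=-0.67: |R|=0.4349
R=1: x+18/77x²=0 ⇒ x=−77/18=-4.2778; min R=1−1/(4·18/77)=-0.0694>−1
Confirm numerically:
  x=-3.094: |R|=0.14381 <1
  x=-2.502: |R|=0.03862 <1
  x=-2.301: |R|=0.06330 <1
  x=-1.882: |R|=0.05402 <1
  x=-4.656: |R|=1.41166 >1
  x=-4.573: |R|=1.31560 >1
  x=-4.435: |R|=1.16300 >1
So |R|<1 on (-4.2778, 0).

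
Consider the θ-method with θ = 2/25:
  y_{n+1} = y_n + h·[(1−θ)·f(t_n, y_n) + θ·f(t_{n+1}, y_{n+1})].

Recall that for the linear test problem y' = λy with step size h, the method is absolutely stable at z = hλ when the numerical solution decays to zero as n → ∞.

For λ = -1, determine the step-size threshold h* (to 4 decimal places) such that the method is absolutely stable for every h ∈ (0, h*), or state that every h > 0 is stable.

With y'=λy (z=hλ):
  y_{n+1} = y_n + z·[23/25·y_n + 2/25·y_{n+1}] ⇒ (1 − 2/25z)y_{n+1} = (1 + 23/25z)y_n
  R(z) = (1 + 23/25z)/(1 − 2/25z).

Boundary: |R(x)|=1, x<0.
x=-1.43: |R|=0.2832
R=−1: 1+23/25x = −1+2/25x ⇒ -21/25x=2 ⇒ x=2/(-21/25)=-2.3810
Confirm numerically:
  x=-2.307: |R|=0.94756 <1
  x=-1.634: |R|=0.44510 <1
  x=-1.454: |R|=0.30249 <1
  x=-2.859: |R|=1.32681 >1
  x=-2.524: |R|=1.09997 >1
  x=-2.429: |R|=1.03379 >1
Stable set (-2.3810, 0).

(-2.3810,0); λ=-1 ⇒ h* = (50/21)/1 = 2.3810.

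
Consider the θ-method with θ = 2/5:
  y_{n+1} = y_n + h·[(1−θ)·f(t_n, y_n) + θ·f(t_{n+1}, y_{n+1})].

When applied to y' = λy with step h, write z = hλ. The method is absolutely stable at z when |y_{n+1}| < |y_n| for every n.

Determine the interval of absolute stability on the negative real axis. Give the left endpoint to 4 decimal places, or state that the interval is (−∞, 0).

(-10.0000, 0).

With y'=λy (z=hλ):
  y_{n+1} = y_n + z·[3/5·y_n + 2/5·y_{n+1}] ⇒ (1 − 2/5z)y_{n+1} = (1 + 3/5z)y_n
  Hence R(z) = (1 + 3/5z)/(1 − 2/5z).

Boundary: |R(x)|=1, x<0.
x=-0.65: |R|=0.4841
R=−1: 1+3/5x = −1+2/5x ⇒ -1/5x=2 ⇒ x=2/(-1/5)=-10.0000
Confirm numerically:
  x=-9.134: |R|=0.96278 <1
  x=-6.641: |R|=0.81627 <1
  x=-4.755: |R|=0.63853 <1
  x=-10.536: |R|=1.02056 >1
  x=-10.209: |R|=1.00822 >1
  x=-10.092: |R|=1.00365 >1
So |R|<1 on (-10.0000, 0).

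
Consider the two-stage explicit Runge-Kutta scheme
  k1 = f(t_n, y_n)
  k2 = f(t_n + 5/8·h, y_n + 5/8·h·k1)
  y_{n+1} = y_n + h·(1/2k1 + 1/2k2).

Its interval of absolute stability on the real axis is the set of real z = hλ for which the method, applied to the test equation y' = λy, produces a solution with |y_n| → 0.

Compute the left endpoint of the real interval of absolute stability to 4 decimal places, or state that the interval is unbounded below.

z* = -3.2000.

Set f=λy, z=hλ:
  k1=λy_n ⇒ h·k1=z·y_n;  k2=λ(1+5/8z)y_n ⇒ h·k2=z(1+5/8z)y_n
  y_{n+1}/y_n = 1 + 1/2z + 1/2z(1+5/8z) = 1 + z + 5/16z²
  ⇒ R(z) = 1 + z + 5/16z².

Boundary: |R(x)|=1, x<0.
x=-1.27: |R|=0.2340
R=1: x+5/16x²=0 ⇒ x=−16/5=-3.2000; min R=1−1/(4·5/16)=0.2000>−1
Confirm numerically:
  x=-2.431: |R|=0.41580 <1
  x=-2.138: |R|=0.29045 <1
  x=-1.890: |R|=0.22628 <1
  x=-1.839: |R|=0.21785 <1
  x=-3.604: |R|=1.45500 >1
  x=-3.449: |R|=1.26838 >1
Stable set (-3.2000, 0).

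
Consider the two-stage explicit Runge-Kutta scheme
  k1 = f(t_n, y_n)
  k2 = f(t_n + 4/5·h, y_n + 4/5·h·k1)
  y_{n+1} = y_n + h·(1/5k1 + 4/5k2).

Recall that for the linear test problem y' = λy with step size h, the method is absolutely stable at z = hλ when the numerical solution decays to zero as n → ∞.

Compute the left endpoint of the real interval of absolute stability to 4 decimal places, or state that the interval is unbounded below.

Set f=λy, z=hλ:
  k1=λy_n ⇒ h·k1=z·y_n;  k2=λ(1+4/5z)y_n ⇒ h·k2=z(1+4/5z)y_n
  y_{n+1}/y_n = 1 + 1/5z + 4/5z(1+4/5z) = 1 + z + 16/25z²
  so R(z) = 1 + z + 16/25z².

Solve |R(x)|<1 on ℝ⁻.
x=-1.05: |R|=0.6556
R=1: x+16/25x²=0 ⇒ x=−25/16=-1.5625; min R=1−1/(4·16/25)=0.6094>−1
Confirm numerically:
  x=-1.443: |R|=0.88964 <1
  x=-1.336: |R|=0.80633 <1
  x=-1.186: |R|=0.71422 <1
  x=-0.930: |R|=0.62354 <1
  x=-2.154: |R|=1.81542 >1
  x=-2.045: |R|=1.63150 >1
  x=-1.741: |R|=1.19889 >1
So |R|<1 on (-1.5625, 0).

z* = -1.5625.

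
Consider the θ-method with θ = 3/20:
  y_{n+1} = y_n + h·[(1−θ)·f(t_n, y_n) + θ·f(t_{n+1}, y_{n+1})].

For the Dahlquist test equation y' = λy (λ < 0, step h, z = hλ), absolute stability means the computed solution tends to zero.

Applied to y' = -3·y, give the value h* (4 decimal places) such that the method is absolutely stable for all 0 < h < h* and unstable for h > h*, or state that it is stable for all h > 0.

(-2.8571,0); λ=-3 ⇒ h* = (20/7)/3 = 0.9524.

On y'=λy, z=hλ:
  y_{n+1} = y_n + z·[17/20·y_n + 3/20·y_{n+1}] ⇒ (1 − 3/20z)y_{n+1} = (1 + 17/20z)y_n
  ⇒ R(z) = (1 + 17/20z)/(1 − 3/20z).

Solve |R(x)|<1 on ℝ⁻.
x=-0.71: |R|=0.3583
R=−1: 1+17/20x = −1+3/20x ⇒ -7/10x=2 ⇒ x=2/(-7/10)=-2.8571
Confirm numerically:
  x=-2.815: |R|=0.97926 <1
  x=-2.522: |R|=0.82979 <1
  x=-1.174: |R|=0.00179 <1
  x=-3.315: |R|=1.21406 >1
  x=-3.097: |R|=1.11464 >1
  x=-2.926: |R|=1.03350 >1
So |R|<1 on (-2.8571, 0).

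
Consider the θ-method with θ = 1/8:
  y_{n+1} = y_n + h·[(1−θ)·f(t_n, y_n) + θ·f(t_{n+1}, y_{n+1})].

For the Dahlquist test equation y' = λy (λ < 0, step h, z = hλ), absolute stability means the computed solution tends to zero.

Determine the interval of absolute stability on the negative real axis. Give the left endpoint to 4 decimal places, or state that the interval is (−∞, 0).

(-2.6667, 0).

Test eqn y'=λy, z=hλ:
  y_{n+1} = y_n + z·[7/8·y_n + 1/8·y_{n+1}] ⇒ (1 − 1/8z)y_{n+1} = (1 + 7/8z)y_n
  R(z) = (1 + 7/8z)/(1 − 1/8z).

Solve |R(x)|<1 on ℝ⁻.
x=-0.64: |R|=0.4074
R=−1: 1+7/8x = −1+1/8x ⇒ -3/4x=2 ⇒ x=2/(-3/4)=-2.6667
Confirm numerically:
  x=-2.234: |R|=0.74634 <1
  x=-2.075: |R|=0.64764 <1
  x=-1.072: |R|=0.05467 <1
  x=-3.079: |R|=1.22331 >1
  x=-2.717: |R|=1.02818 >1
  x=-2.709: |R|=1.02372 >1
Interval (-2.6667, 0).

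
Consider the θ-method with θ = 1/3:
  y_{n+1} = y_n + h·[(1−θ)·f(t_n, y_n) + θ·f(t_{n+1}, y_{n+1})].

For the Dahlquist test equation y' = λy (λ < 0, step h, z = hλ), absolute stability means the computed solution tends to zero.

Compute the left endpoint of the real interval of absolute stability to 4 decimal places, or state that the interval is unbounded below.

Test eqn y'=λy, z=hλ:
  y_{n+1} = y_n + z·[2/3·y_n + 1/3·y_{n+1}] ⇒ (1 − 1/3z)y_{n+1} = (1 + 2/3z)y_n
  R(z) = (1 + 2/3z)/(1 − 1/3z).

Boundary: |R(x)|=1, x<0.
x=-0.56: |R|=0.5281
R=−1: 1+2/3x = −1+1/3x ⇒ -1/3x=2 ⇒ x=2/(-1/3)=-6.0000
Confirm numerically:
  x=-5.754: |R|=0.97190 <1
  x=-4.592: |R|=0.81454 <1
  x=-4.270: |R|=0.76204 <1
  x=-6.372: |R|=1.03969 >1
  x=-6.327: |R|=1.03506 >1
Stable set (-6.0000, 0).

left endpoint -6.0000.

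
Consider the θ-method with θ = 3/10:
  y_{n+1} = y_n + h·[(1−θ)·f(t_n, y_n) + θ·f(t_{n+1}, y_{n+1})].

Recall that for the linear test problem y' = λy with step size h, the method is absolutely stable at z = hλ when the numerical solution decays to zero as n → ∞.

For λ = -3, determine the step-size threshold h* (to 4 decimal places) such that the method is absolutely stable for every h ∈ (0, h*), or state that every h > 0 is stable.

Test eqn y'=λy, z=hλ:
  y_{n+1} = y_n + z·[7/10·y_n + 3/10·y_{n+1}] ⇒ (1 − 3/10z)y_{n+1} = (1 + 7/10z)y_n
  R(z) = (1 + 7/10z)/(1 − 3/10z).

Find x<0 with |R(x)|<1.
x=-0.48: |R|=0.5804
R=−1: 1+7/10x = −1+3/10x ⇒ -2/5x=2 ⇒ x=2/(-2/5)=-5.0000
Confirm numerically:
  x=-4.325: |R|=0.88248 <1
  x=-3.640: |R|=0.73996 <1
  x=-2.719: |R|=0.49749 <1
  x=-5.448: |R|=1.06802 >1
  x=-5.171: |R|=1.02681 >1
  x=-5.088: |R|=1.01393 >1
Interval (-5.0000, 0).

(-5.0000,0); λ=-3 ⇒ h* = (5)/3 = 1.6667.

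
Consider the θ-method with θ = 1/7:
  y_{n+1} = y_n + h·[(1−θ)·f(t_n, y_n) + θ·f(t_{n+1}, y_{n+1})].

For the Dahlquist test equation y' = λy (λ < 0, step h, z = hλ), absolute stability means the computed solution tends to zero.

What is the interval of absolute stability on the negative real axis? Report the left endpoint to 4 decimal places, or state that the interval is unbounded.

Set f=λy, z=hλ:
  y_{n+1} = y_n + z·[6/7·y_n + 1/7·y_{n+1}] ⇒ (1 − 1/7z)y_{n+1} = (1 + 6/7z)y_n
  Hence R(z) = (1 + 6/7z)/(1 − 1/7z).

Find x<0 with |R(x)|<1.
x=-0.86: |R|=0.2341
R=−1: 1+6/7x = −1+1/7x ⇒ -5/7x=2 ⇒ x=2/(-5/7)=-2.8000
Confirm numerically:
  x=-2.481: |R|=0.83177 <1
  x=-2.256: |R|=0.70614 <1
  x=-1.968: |R|=0.53613 <1
  x=-1.304: |R|=0.09923 <1
  x=-3.148: |R|=1.17146 >1
  x=-3.102: |R|=1.14948 >1
Stable set (-2.8000, 0).

(-2.8000, 0).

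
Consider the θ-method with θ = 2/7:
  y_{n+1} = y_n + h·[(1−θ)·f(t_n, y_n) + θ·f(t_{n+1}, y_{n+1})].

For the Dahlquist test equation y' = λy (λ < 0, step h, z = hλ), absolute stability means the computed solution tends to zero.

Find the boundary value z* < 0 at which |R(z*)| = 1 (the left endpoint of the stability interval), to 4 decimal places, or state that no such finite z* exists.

With y'=λy (z=hλ):
  y_{n+1} = y_n + z·[5/7·y_n + 2/7·y_{n+1}] ⇒ (1 − 2/7z)y_{n+1} = (1 + 5/7z)y_n
  so R(z) = (1 + 5/7z)/(1 − 2/7z).

Need |R(x)|<1, x<0.
x=-0.5: |R|=0.5625
R=−1: 1+5/7x = −1+2/7x ⇒ -3/7x=2 ⇒ x=2/(-3/7)=-4.6667
Confirm numerically:
  x=-4.353: |R|=0.94009 <1
  x=-4.144: |R|=0.89744 <1
  x=-2.506: |R|=0.46037 <1
  x=-5.018: |R|=1.06187 >1
  x=-4.892: |R|=1.04028 >1
  x=-4.709: |R|=1.00774 >1
Interval (-4.6667, 0).

left endpoint -4.6667.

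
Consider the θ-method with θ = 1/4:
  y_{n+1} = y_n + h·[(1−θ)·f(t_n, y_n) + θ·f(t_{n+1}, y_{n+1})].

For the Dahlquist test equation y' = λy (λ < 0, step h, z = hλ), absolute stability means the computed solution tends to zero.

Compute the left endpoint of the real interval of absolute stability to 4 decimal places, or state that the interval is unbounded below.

left endpoint -4.0000.

With y'=λy (z=hλ):
  y_{n+1} = y_n + z·[3/4·y_n + 1/4·y_{n+1}] ⇒ (1 − 1/4z)y_{n+1} = (1 + 3/4z)y_n
  ⇒ R(z) = (1 + 3/4z)/(1 − 1/4z).

Boundary: |R(x)|=1, x<0.
x=-1.2: |R|=0.0769
R=−1: 1+3/4x = −1+1/4x ⇒ -1/2x=2 ⇒ x=2/(-1/2)=-4.0000
Confirm numerically:
  x=-3.926: |R|=0.98133 <1
  x=-3.648: |R|=0.90795 <1
  x=-3.282: |R|=0.80280 <1
  x=-3.197: |R|=0.77685 <1
  x=-4.451: |R|=1.10673 >1
  x=-4.413: |R|=1.09818 >1
So |R|<1 on (-4.0000, 0).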